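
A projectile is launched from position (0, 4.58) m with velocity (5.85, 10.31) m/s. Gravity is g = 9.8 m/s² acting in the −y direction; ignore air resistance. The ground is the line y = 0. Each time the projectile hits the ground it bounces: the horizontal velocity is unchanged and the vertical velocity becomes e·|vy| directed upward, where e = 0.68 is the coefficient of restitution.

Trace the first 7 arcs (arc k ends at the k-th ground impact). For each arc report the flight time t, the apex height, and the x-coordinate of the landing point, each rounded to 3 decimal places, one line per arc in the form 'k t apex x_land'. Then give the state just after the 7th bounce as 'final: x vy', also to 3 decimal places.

1 2.481 10.003 14.513
2 1.943 4.626 25.881
3 1.321 2.139 33.610
4 0.899 0.989 38.867
5 0.611 0.457 42.441
6 0.415 0.211 44.872
7 0.283 0.098 46.524
final: 46.524 0.941

Arc 1: start y=4.580, vy=10.310 → t=2.481, apex=10.003, x_land=14.513, impact vy=-14.002
  bounce: vy ← 0.68·14.002 = 9.522
Arc 2: start y=0.000, vy=9.522 → t=1.943, apex=4.626, x_land=25.881, impact vy=-9.522
  bounce: vy ← 0.68·9.522 = 6.475
Arc 3: start y=0.000, vy=6.475 → t=1.321, apex=2.139, x_land=33.610, impact vy=-6.475
  bounce: vy ← 0.68·6.475 = 4.403
Arc 4: start y=0.000, vy=4.403 → t=0.899, apex=0.989, x_land=38.867, impact vy=-4.403
  bounce: vy ← 0.68·4.403 = 2.994
Arc 5: start y=0.000, vy=2.994 → t=0.611, apex=0.457, x_land=42.441, impact vy=-2.994
  bounce: vy ← 0.68·2.994 = 2.036
Arc 6: start y=0.000, vy=2.036 → t=0.415, apex=0.211, x_land=44.872, impact vy=-2.036
  bounce: vy ← 0.68·2.036 = 1.384
Arc 7: start y=0.000, vy=1.384 → t=0.283, apex=0.098, x_land=46.524, impact vy=-1.384
  bounce: vy ← 0.68·1.384 = 0.941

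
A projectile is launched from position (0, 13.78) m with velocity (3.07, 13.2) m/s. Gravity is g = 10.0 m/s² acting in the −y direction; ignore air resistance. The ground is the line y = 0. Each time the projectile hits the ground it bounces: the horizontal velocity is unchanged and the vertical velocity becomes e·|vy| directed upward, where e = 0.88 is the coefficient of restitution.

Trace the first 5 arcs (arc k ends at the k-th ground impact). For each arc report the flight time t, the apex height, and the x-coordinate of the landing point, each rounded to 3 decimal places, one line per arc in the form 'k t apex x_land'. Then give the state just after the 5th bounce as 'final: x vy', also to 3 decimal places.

1 3.441 22.492 10.564
2 3.733 17.418 22.024
3 3.285 13.488 32.108
4 2.891 10.445 40.983
5 2.544 8.089 48.792
final: 48.792 11.193

Arc 1: start y=13.780, vy=13.200 → t=3.441, apex=22.492, x_land=10.564, impact vy=-21.209
  bounce: vy ← 0.88·21.209 = 18.664
Arc 2: start y=0.000, vy=18.664 → t=3.733, apex=17.418, x_land=22.024, impact vy=-18.664
  bounce: vy ← 0.88·18.664 = 16.425
Arc 3: start y=0.000, vy=16.425 → t=3.285, apex=13.488, x_land=32.108, impact vy=-16.425
  bounce: vy ← 0.88·16.425 = 14.454
Arc 4: start y=0.000, vy=14.454 → t=2.891, apex=10.445, x_land=40.983, impact vy=-14.454
  bounce: vy ← 0.88·14.454 = 12.719
Arc 5: start y=0.000, vy=12.719 → t=2.544, apex=8.089, x_land=48.792, impact vy=-12.719
  bounce: vy ← 0.88·12.719 = 11.193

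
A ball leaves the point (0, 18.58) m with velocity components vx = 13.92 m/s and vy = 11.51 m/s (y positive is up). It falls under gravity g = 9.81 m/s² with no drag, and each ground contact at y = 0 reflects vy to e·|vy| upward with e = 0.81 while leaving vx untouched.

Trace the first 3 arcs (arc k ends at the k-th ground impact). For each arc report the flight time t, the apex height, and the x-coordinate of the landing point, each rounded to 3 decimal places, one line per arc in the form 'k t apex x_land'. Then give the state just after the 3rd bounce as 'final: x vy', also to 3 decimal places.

1 3.446 25.332 47.966
2 3.682 16.621 99.214
3 2.982 10.905 140.724
final: 140.724 11.848

Arc 1: start y=18.580, vy=11.510 → t=3.446, apex=25.332, x_land=47.966, impact vy=-22.294
  bounce: vy ← 0.81·22.294 = 18.058
Arc 2: start y=0.000, vy=18.058 → t=3.682, apex=16.621, x_land=99.214, impact vy=-18.058
  bounce: vy ← 0.81·18.058 = 14.627
Arc 3: start y=0.000, vy=14.627 → t=2.982, apex=10.905, x_land=140.724, impact vy=-14.627
  bounce: vy ← 0.81·14.627 = 11.848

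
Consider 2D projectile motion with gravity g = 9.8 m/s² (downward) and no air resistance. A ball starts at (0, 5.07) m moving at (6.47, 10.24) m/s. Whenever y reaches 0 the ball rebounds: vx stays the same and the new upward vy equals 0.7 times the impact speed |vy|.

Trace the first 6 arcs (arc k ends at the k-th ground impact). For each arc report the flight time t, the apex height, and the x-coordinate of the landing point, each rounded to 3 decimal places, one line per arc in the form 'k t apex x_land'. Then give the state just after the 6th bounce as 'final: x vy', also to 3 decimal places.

1 2.503 10.420 16.195
2 2.042 5.106 29.404
3 1.429 2.502 38.650
4 1.000 1.226 45.123
5 0.700 0.601 49.653
6 0.490 0.294 52.825
final: 52.825 1.681

Arc 1: start y=5.070, vy=10.240 → t=2.503, apex=10.420, x_land=16.195, impact vy=-14.291
  bounce: vy ← 0.7·14.291 = 10.004
Arc 2: start y=0.000, vy=10.004 → t=2.042, apex=5.106, x_land=29.404, impact vy=-10.004
  bounce: vy ← 0.7·10.004 = 7.003
Arc 3: start y=0.000, vy=7.003 → t=1.429, apex=2.502, x_land=38.650, impact vy=-7.003
  bounce: vy ← 0.7·7.003 = 4.902
Arc 4: start y=0.000, vy=4.902 → t=1.000, apex=1.226, x_land=45.123, impact vy=-4.902
  bounce: vy ← 0.7·4.902 = 3.431
Arc 5: start y=0.000, vy=3.431 → t=0.700, apex=0.601, x_land=49.653, impact vy=-3.431
  bounce: vy ← 0.7·3.431 = 2.402
Arc 6: start y=0.000, vy=2.402 → t=0.490, apex=0.294, x_land=52.825, impact vy=-2.402
  bounce: vy ← 0.7·2.402 = 1.681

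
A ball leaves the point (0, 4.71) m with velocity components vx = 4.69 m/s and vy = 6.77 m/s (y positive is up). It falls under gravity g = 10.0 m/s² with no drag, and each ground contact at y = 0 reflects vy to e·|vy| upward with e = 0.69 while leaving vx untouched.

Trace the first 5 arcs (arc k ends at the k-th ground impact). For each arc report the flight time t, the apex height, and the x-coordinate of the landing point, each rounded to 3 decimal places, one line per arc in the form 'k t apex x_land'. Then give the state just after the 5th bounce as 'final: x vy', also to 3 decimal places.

1 1.860 7.002 8.725
2 1.633 3.333 16.384
3 1.127 1.587 21.669
4 0.777 0.756 25.315
5 0.536 0.360 27.831
final: 27.831 1.851

Arc 1: start y=4.710, vy=6.770 → t=1.860, apex=7.002, x_land=8.725, impact vy=-11.834
  bounce: vy ← 0.69·11.834 = 8.165
Arc 2: start y=0.000, vy=8.165 → t=1.633, apex=3.333, x_land=16.384, impact vy=-8.165
  bounce: vy ← 0.69·8.165 = 5.634
Arc 3: start y=0.000, vy=5.634 → t=1.127, apex=1.587, x_land=21.669, impact vy=-5.634
  bounce: vy ← 0.69·5.634 = 3.887
Arc 4: start y=0.000, vy=3.887 → t=0.777, apex=0.756, x_land=25.315, impact vy=-3.887
  bounce: vy ← 0.69·3.887 = 2.682
Arc 5: start y=0.000, vy=2.682 → t=0.536, apex=0.360, x_land=27.831, impact vy=-2.682
  bounce: vy ← 0.69·2.682 = 1.851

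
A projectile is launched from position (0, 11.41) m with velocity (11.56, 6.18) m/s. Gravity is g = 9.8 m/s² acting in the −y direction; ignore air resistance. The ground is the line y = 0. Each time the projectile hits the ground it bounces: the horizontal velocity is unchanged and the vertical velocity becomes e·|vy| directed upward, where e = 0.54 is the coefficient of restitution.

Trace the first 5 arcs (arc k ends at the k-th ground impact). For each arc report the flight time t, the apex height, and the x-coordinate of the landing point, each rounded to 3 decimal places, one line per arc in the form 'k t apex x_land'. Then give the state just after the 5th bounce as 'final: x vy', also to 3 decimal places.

Arc 1: start y=11.410, vy=6.180 → t=2.282, apex=13.359, x_land=26.377, impact vy=-16.181
  bounce: vy ← 0.54·16.181 = 8.738
Arc 2: start y=0.000, vy=8.738 → t=1.783, apex=3.895, x_land=46.991, impact vy=-8.738
  bounce: vy ← 0.54·8.738 = 4.718
Arc 3: start y=0.000, vy=4.718 → t=0.963, apex=1.136, x_land=58.123, impact vy=-4.718
  bounce: vy ← 0.54·4.718 = 2.548
Arc 4: start y=0.000, vy=2.548 → t=0.520, apex=0.331, x_land=64.134, impact vy=-2.548
  bounce: vy ← 0.54·2.548 = 1.376
Arc 5: start y=0.000, vy=1.376 → t=0.281, apex=0.097, x_land=67.380, impact vy=-1.376
  bounce: vy ← 0.54·1.376 = 0.743

1 2.282 13.359 26.377
2 1.783 3.895 46.991
3 0.963 1.136 58.123
4 0.520 0.331 64.134
5 0.281 0.097 67.380
final: 67.380 0.743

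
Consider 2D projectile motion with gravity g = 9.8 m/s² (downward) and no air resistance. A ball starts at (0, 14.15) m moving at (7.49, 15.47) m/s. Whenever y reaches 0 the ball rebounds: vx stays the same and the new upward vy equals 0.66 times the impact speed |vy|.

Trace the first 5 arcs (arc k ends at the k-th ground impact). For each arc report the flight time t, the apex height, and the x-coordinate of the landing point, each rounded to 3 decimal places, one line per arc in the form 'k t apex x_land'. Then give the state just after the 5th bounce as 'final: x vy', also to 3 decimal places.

1 3.898 26.360 29.196
2 3.062 11.483 52.127
3 2.021 5.002 67.262
4 1.334 2.179 77.251
5 0.880 0.949 83.844
final: 83.844 2.847

Arc 1: start y=14.150, vy=15.470 → t=3.898, apex=26.360, x_land=29.196, impact vy=-22.730
  bounce: vy ← 0.66·22.730 = 15.002
Arc 2: start y=0.000, vy=15.002 → t=3.062, apex=11.483, x_land=52.127, impact vy=-15.002
  bounce: vy ← 0.66·15.002 = 9.901
Arc 3: start y=0.000, vy=9.901 → t=2.021, apex=5.002, x_land=67.262, impact vy=-9.901
  bounce: vy ← 0.66·9.901 = 6.535
Arc 4: start y=0.000, vy=6.535 → t=1.334, apex=2.179, x_land=77.251, impact vy=-6.535
  bounce: vy ← 0.66·6.535 = 4.313
Arc 5: start y=0.000, vy=4.313 → t=0.880, apex=0.949, x_land=83.844, impact vy=-4.313
  bounce: vy ← 0.66·4.313 = 2.847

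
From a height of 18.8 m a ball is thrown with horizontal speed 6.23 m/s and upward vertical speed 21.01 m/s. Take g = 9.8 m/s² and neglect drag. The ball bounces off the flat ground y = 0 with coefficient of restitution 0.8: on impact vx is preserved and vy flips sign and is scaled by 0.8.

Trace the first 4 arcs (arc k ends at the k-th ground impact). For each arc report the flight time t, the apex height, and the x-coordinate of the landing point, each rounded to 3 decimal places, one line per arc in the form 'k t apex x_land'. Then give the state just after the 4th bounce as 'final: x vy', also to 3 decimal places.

Arc 1: start y=18.800, vy=21.010 → t=5.048, apex=41.321, x_land=31.448, impact vy=-28.459
  bounce: vy ← 0.8·28.459 = 22.767
Arc 2: start y=0.000, vy=22.767 → t=4.646, apex=26.446, x_land=60.395, impact vy=-22.767
  bounce: vy ← 0.8·22.767 = 18.214
Arc 3: start y=0.000, vy=18.214 → t=3.717, apex=16.925, x_land=83.552, impact vy=-18.214
  bounce: vy ← 0.8·18.214 = 14.571
Arc 4: start y=0.000, vy=14.571 → t=2.974, apex=10.832, x_land=102.078, impact vy=-14.571
  bounce: vy ← 0.8·14.571 = 11.657

1 5.048 41.321 31.448
2 4.646 26.446 60.395
3 3.717 16.925 83.552
4 2.974 10.832 102.078
final: 102.078 11.657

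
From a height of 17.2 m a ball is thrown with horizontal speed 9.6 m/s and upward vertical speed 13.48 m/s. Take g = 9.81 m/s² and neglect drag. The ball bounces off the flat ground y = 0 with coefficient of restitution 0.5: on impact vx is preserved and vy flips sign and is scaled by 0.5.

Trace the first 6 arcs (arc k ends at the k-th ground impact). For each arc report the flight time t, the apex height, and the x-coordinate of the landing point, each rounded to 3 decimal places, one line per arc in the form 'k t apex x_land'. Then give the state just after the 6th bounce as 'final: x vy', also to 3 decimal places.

1 3.697 26.461 35.489
2 2.323 6.615 57.787
3 1.161 1.654 68.936
4 0.581 0.413 74.510
5 0.290 0.103 77.297
6 0.145 0.026 78.691
final: 78.691 0.356

Arc 1: start y=17.200, vy=13.480 → t=3.697, apex=26.461, x_land=35.489, impact vy=-22.785
  bounce: vy ← 0.5·22.785 = 11.393
Arc 2: start y=0.000, vy=11.393 → t=2.323, apex=6.615, x_land=57.787, impact vy=-11.393
  bounce: vy ← 0.5·11.393 = 5.696
Arc 3: start y=0.000, vy=5.696 → t=1.161, apex=1.654, x_land=68.936, impact vy=-5.696
  bounce: vy ← 0.5·5.696 = 2.848
Arc 4: start y=0.000, vy=2.848 → t=0.581, apex=0.413, x_land=74.510, impact vy=-2.848
  bounce: vy ← 0.5·2.848 = 1.424
Arc 5: start y=0.000, vy=1.424 → t=0.290, apex=0.103, x_land=77.297, impact vy=-1.424
  bounce: vy ← 0.5·1.424 = 0.712
Arc 6: start y=0.000, vy=0.712 → t=0.145, apex=0.026, x_land=78.691, impact vy=-0.712
  bounce: vy ← 0.5·0.712 = 0.356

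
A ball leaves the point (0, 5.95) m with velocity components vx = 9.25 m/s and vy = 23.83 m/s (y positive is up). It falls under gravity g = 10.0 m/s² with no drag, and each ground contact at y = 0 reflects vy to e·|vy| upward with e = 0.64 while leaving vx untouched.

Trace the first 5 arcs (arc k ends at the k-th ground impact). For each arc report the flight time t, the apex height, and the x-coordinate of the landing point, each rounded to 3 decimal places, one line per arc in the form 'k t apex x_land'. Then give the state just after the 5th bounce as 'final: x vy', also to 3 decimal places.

1 5.004 34.343 46.285
2 3.355 14.067 77.316
3 2.147 5.762 97.175
4 1.374 2.360 109.885
5 0.879 0.967 118.020
final: 118.020 2.814

Arc 1: start y=5.950, vy=23.830 → t=5.004, apex=34.343, x_land=46.285, impact vy=-26.208
  bounce: vy ← 0.64·26.208 = 16.773
Arc 2: start y=0.000, vy=16.773 → t=3.355, apex=14.067, x_land=77.316, impact vy=-16.773
  bounce: vy ← 0.64·16.773 = 10.735
Arc 3: start y=0.000, vy=10.735 → t=2.147, apex=5.762, x_land=97.175, impact vy=-10.735
  bounce: vy ← 0.64·10.735 = 6.870
Arc 4: start y=0.000, vy=6.870 → t=1.374, apex=2.360, x_land=109.885, impact vy=-6.870
  bounce: vy ← 0.64·6.870 = 4.397
Arc 5: start y=0.000, vy=4.397 → t=0.879, apex=0.967, x_land=118.020, impact vy=-4.397
  bounce: vy ← 0.64·4.397 = 2.814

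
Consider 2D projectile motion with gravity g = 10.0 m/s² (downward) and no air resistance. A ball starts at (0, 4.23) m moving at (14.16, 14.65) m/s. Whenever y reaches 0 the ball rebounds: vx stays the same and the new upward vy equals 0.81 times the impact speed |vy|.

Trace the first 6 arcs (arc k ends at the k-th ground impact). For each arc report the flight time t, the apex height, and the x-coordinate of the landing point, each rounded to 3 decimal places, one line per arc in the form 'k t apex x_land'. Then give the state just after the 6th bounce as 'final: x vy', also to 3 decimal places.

Arc 1: start y=4.230, vy=14.650 → t=3.195, apex=14.961, x_land=45.238, impact vy=-17.298
  bounce: vy ← 0.81·17.298 = 14.011
Arc 2: start y=0.000, vy=14.011 → t=2.802, apex=9.816, x_land=84.919, impact vy=-14.011
  bounce: vy ← 0.81·14.011 = 11.349
Arc 3: start y=0.000, vy=11.349 → t=2.270, apex=6.440, x_land=117.060, impact vy=-11.349
  bounce: vy ← 0.81·11.349 = 9.193
Arc 4: start y=0.000, vy=9.193 → t=1.839, apex=4.225, x_land=143.094, impact vy=-9.193
  bounce: vy ← 0.81·9.193 = 7.446
Arc 5: start y=0.000, vy=7.446 → t=1.489, apex=2.772, x_land=164.182, impact vy=-7.446
  bounce: vy ← 0.81·7.446 = 6.031
Arc 6: start y=0.000, vy=6.031 → t=1.206, apex=1.819, x_land=181.263, impact vy=-6.031
  bounce: vy ← 0.81·6.031 = 4.885

1 3.195 14.961 45.238
2 2.802 9.816 84.919
3 2.270 6.440 117.060
4 1.839 4.225 143.094
5 1.489 2.772 164.182
6 1.206 1.819 181.263
final: 181.263 4.885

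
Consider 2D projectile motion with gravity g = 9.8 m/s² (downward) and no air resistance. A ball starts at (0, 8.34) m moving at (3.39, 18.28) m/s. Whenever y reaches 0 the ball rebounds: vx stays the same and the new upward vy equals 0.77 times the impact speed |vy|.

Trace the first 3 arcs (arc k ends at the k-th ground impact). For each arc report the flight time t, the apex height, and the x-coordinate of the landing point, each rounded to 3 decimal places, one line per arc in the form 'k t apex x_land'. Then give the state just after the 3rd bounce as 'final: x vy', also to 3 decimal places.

Arc 1: start y=8.340, vy=18.280 → t=4.142, apex=25.389, x_land=14.040, impact vy=-22.307
  bounce: vy ← 0.77·22.307 = 17.177
Arc 2: start y=0.000, vy=17.177 → t=3.505, apex=15.053, x_land=25.923, impact vy=-17.177
  bounce: vy ← 0.77·17.177 = 13.226
Arc 3: start y=0.000, vy=13.226 → t=2.699, apex=8.925, x_land=35.074, impact vy=-13.226
  bounce: vy ← 0.77·13.226 = 10.184

1 4.142 25.389 14.040
2 3.505 15.053 25.923
3 2.699 8.925 35.074
final: 35.074 10.184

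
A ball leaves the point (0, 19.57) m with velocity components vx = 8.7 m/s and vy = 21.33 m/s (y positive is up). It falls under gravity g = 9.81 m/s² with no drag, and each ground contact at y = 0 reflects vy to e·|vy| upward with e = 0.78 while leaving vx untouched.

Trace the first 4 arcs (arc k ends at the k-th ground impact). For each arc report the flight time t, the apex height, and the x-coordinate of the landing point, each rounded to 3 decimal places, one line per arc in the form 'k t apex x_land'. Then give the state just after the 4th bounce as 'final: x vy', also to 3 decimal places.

Arc 1: start y=19.570, vy=21.330 → t=5.127, apex=42.759, x_land=44.604, impact vy=-28.964
  bounce: vy ← 0.78·28.964 = 22.592
Arc 2: start y=0.000, vy=22.592 → t=4.606, apex=26.015, x_land=84.675, impact vy=-22.592
  bounce: vy ← 0.78·22.592 = 17.622
Arc 3: start y=0.000, vy=17.622 → t=3.593, apex=15.827, x_land=115.931, impact vy=-17.622
  bounce: vy ← 0.78·17.622 = 13.745
Arc 4: start y=0.000, vy=13.745 → t=2.802, apex=9.629, x_land=140.311, impact vy=-13.745
  bounce: vy ← 0.78·13.745 = 10.721

1 5.127 42.759 44.604
2 4.606 26.015 84.675
3 3.593 15.827 115.931
4 2.802 9.629 140.311
final: 140.311 10.721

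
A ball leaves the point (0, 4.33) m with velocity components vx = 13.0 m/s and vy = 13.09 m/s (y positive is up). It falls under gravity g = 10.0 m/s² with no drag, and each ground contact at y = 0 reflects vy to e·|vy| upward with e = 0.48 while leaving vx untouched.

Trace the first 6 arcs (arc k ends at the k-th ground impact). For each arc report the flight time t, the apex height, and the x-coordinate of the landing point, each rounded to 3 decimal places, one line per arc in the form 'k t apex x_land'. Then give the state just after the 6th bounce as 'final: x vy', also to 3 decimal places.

1 2.915 12.897 37.896
2 1.542 2.972 57.940
3 0.740 0.685 67.561
4 0.355 0.158 72.179
5 0.171 0.036 74.396
6 0.082 0.008 75.460
final: 75.460 0.196

Arc 1: start y=4.330, vy=13.090 → t=2.915, apex=12.897, x_land=37.896, impact vy=-16.061
  bounce: vy ← 0.48·16.061 = 7.709
Arc 2: start y=0.000, vy=7.709 → t=1.542, apex=2.972, x_land=57.940, impact vy=-7.709
  bounce: vy ← 0.48·7.709 = 3.700
Arc 3: start y=0.000, vy=3.700 → t=0.740, apex=0.685, x_land=67.561, impact vy=-3.700
  bounce: vy ← 0.48·3.700 = 1.776
Arc 4: start y=0.000, vy=1.776 → t=0.355, apex=0.158, x_land=72.179, impact vy=-1.776
  bounce: vy ← 0.48·1.776 = 0.853
Arc 5: start y=0.000, vy=0.853 → t=0.171, apex=0.036, x_land=74.396, impact vy=-0.853
  bounce: vy ← 0.48·0.853 = 0.409
Arc 6: start y=0.000, vy=0.409 → t=0.082, apex=0.008, x_land=75.460, impact vy=-0.409
  bounce: vy ← 0.48·0.409 = 0.196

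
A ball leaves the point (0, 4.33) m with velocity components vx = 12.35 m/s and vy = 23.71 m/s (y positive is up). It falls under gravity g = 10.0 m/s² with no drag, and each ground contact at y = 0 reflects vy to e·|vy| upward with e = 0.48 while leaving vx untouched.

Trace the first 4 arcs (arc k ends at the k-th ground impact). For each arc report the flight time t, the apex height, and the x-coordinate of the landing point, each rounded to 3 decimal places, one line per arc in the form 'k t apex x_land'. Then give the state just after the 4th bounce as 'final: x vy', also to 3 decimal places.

Arc 1: start y=4.330, vy=23.710 → t=4.918, apex=32.438, x_land=60.738, impact vy=-25.471
  bounce: vy ← 0.48·25.471 = 12.226
Arc 2: start y=0.000, vy=12.226 → t=2.445, apex=7.474, x_land=90.937, impact vy=-12.226
  bounce: vy ← 0.48·12.226 = 5.868
Arc 3: start y=0.000, vy=5.868 → t=1.174, apex=1.722, x_land=105.432, impact vy=-5.868
  bounce: vy ← 0.48·5.868 = 2.817
Arc 4: start y=0.000, vy=2.817 → t=0.563, apex=0.397, x_land=112.389, impact vy=-2.817
  bounce: vy ← 0.48·2.817 = 1.352

1 4.918 32.438 60.738
2 2.445 7.474 90.937
3 1.174 1.722 105.432
4 0.563 0.397 112.389
final: 112.389 1.352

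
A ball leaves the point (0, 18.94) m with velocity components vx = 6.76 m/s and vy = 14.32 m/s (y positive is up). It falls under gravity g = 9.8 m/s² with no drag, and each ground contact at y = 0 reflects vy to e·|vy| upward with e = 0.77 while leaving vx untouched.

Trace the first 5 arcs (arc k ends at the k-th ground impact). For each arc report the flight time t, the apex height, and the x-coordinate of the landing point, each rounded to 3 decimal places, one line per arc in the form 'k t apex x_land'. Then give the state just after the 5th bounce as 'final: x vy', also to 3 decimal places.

1 3.911 29.402 26.437
2 3.772 17.433 51.938
3 2.905 10.336 71.574
4 2.237 6.128 86.694
5 1.722 3.633 98.336
final: 98.336 6.498

Arc 1: start y=18.940, vy=14.320 → t=3.911, apex=29.402, x_land=26.437, impact vy=-24.006
  bounce: vy ← 0.77·24.006 = 18.485
Arc 2: start y=0.000, vy=18.485 → t=3.772, apex=17.433, x_land=51.938, impact vy=-18.485
  bounce: vy ← 0.77·18.485 = 14.233
Arc 3: start y=0.000, vy=14.233 → t=2.905, apex=10.336, x_land=71.574, impact vy=-14.233
  bounce: vy ← 0.77·14.233 = 10.960
Arc 4: start y=0.000, vy=10.960 → t=2.237, apex=6.128, x_land=86.694, impact vy=-10.960
  bounce: vy ← 0.77·10.960 = 8.439
Arc 5: start y=0.000, vy=8.439 → t=1.722, apex=3.633, x_land=98.336, impact vy=-8.439
  bounce: vy ← 0.77·8.439 = 6.498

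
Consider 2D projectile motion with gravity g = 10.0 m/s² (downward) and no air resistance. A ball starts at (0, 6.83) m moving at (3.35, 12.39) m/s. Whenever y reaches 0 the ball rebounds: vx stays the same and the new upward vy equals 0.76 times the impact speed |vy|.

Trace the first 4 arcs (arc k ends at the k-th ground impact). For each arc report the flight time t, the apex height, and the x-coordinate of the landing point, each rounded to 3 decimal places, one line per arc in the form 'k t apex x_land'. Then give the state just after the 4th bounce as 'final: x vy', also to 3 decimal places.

Arc 1: start y=6.830, vy=12.390 → t=2.942, apex=14.506, x_land=9.857, impact vy=-17.033
  bounce: vy ← 0.76·17.033 = 12.945
Arc 2: start y=0.000, vy=12.945 → t=2.589, apex=8.378, x_land=18.530, impact vy=-12.945
  bounce: vy ← 0.76·12.945 = 9.838
Arc 3: start y=0.000, vy=9.838 → t=1.968, apex=4.839, x_land=25.121, impact vy=-9.838
  bounce: vy ← 0.76·9.838 = 7.477
Arc 4: start y=0.000, vy=7.477 → t=1.495, apex=2.795, x_land=30.131, impact vy=-7.477
  bounce: vy ← 0.76·7.477 = 5.682

1 2.942 14.506 9.857
2 2.589 8.378 18.530
3 1.968 4.839 25.121
4 1.495 2.795 30.131
final: 30.131 5.682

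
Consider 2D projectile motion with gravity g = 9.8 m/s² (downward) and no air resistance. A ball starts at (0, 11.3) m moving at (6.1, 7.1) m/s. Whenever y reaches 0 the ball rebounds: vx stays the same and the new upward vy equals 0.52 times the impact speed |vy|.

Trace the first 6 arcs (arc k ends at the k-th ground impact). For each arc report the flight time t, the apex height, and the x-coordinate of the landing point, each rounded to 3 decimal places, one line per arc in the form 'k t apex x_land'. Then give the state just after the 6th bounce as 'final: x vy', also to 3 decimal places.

Arc 1: start y=11.300, vy=7.100 → t=2.407, apex=13.872, x_land=14.683, impact vy=-16.489
  bounce: vy ← 0.52·16.489 = 8.574
Arc 2: start y=0.000, vy=8.574 → t=1.750, apex=3.751, x_land=25.357, impact vy=-8.574
  bounce: vy ← 0.52·8.574 = 4.459
Arc 3: start y=0.000, vy=4.459 → t=0.910, apex=1.014, x_land=30.908, impact vy=-4.459
  bounce: vy ← 0.52·4.459 = 2.318
Arc 4: start y=0.000, vy=2.318 → t=0.473, apex=0.274, x_land=33.794, impact vy=-2.318
  bounce: vy ← 0.52·2.318 = 1.206
Arc 5: start y=0.000, vy=1.206 → t=0.246, apex=0.074, x_land=35.295, impact vy=-1.206
  bounce: vy ← 0.52·1.206 = 0.627
Arc 6: start y=0.000, vy=0.627 → t=0.128, apex=0.020, x_land=36.075, impact vy=-0.627
  bounce: vy ← 0.52·0.627 = 0.326

1 2.407 13.872 14.683
2 1.750 3.751 25.357
3 0.910 1.014 30.908
4 0.473 0.274 33.794
5 0.246 0.074 35.295
6 0.128 0.020 36.075
final: 36.075 0.326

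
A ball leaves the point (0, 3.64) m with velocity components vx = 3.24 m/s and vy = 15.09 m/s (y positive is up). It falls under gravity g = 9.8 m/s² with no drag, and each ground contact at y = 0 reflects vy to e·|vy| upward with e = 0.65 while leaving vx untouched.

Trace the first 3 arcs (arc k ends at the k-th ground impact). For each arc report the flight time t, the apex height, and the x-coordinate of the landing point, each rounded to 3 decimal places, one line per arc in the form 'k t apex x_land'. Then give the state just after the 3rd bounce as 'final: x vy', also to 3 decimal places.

1 3.304 15.258 10.706
2 2.294 6.446 18.139
3 1.491 2.724 22.970
final: 22.970 4.749

Arc 1: start y=3.640, vy=15.090 → t=3.304, apex=15.258, x_land=10.706, impact vy=-17.293
  bounce: vy ← 0.65·17.293 = 11.241
Arc 2: start y=0.000, vy=11.241 → t=2.294, apex=6.446, x_land=18.139, impact vy=-11.241
  bounce: vy ← 0.65·11.241 = 7.306
Arc 3: start y=0.000, vy=7.306 → t=1.491, apex=2.724, x_land=22.970, impact vy=-7.306
  bounce: vy ← 0.65·7.306 = 4.749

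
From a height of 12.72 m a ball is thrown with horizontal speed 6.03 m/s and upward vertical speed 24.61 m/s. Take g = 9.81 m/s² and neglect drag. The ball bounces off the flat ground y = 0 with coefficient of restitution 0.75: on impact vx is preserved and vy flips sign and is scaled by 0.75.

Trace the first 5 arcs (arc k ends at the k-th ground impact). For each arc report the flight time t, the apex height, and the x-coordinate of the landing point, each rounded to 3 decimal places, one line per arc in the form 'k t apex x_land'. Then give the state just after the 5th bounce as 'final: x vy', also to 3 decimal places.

Arc 1: start y=12.720, vy=24.610 → t=5.490, apex=43.589, x_land=33.103, impact vy=-29.244
  bounce: vy ← 0.75·29.244 = 21.933
Arc 2: start y=0.000, vy=21.933 → t=4.472, apex=24.519, x_land=60.067, impact vy=-21.933
  bounce: vy ← 0.75·21.933 = 16.450
Arc 3: start y=0.000, vy=16.450 → t=3.354, apex=13.792, x_land=80.289, impact vy=-16.450
  bounce: vy ← 0.75·16.450 = 12.337
Arc 4: start y=0.000, vy=12.337 → t=2.515, apex=7.758, x_land=95.456, impact vy=-12.337
  bounce: vy ← 0.75·12.337 = 9.253
Arc 5: start y=0.000, vy=9.253 → t=1.886, apex=4.364, x_land=106.832, impact vy=-9.253
  bounce: vy ← 0.75·9.253 = 6.940

1 5.490 43.589 33.103
2 4.472 24.519 60.067
3 3.354 13.792 80.289
4 2.515 7.758 95.456
5 1.886 4.364 106.832
final: 106.832 6.940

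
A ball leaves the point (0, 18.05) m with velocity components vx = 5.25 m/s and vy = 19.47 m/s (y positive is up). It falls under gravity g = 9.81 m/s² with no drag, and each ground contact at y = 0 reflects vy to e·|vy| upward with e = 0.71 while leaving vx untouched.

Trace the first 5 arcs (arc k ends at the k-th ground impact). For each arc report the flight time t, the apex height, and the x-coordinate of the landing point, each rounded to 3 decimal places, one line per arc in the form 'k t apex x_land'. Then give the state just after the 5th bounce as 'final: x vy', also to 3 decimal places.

1 4.745 37.371 24.911
2 3.920 18.839 45.489
3 2.783 9.497 60.099
4 1.976 4.787 70.472
5 1.403 2.413 77.837
final: 77.837 4.886

Arc 1: start y=18.050, vy=19.470 → t=4.745, apex=37.371, x_land=24.911, impact vy=-27.078
  bounce: vy ← 0.71·27.078 = 19.225
Arc 2: start y=0.000, vy=19.225 → t=3.920, apex=18.839, x_land=45.489, impact vy=-19.225
  bounce: vy ← 0.71·19.225 = 13.650
Arc 3: start y=0.000, vy=13.650 → t=2.783, apex=9.497, x_land=60.099, impact vy=-13.650
  bounce: vy ← 0.71·13.650 = 9.692
Arc 4: start y=0.000, vy=9.692 → t=1.976, apex=4.787, x_land=70.472, impact vy=-9.692
  bounce: vy ← 0.71·9.692 = 6.881
Arc 5: start y=0.000, vy=6.881 → t=1.403, apex=2.413, x_land=77.837, impact vy=-6.881
  bounce: vy ← 0.71·6.881 = 4.886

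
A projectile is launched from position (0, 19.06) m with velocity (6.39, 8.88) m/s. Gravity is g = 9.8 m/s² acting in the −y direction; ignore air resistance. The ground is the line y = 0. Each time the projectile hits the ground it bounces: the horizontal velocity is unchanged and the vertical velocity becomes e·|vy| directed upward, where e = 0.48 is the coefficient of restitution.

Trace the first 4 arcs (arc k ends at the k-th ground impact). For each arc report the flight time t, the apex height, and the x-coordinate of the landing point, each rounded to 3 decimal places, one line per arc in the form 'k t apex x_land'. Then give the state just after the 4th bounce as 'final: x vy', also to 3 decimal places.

Arc 1: start y=19.060, vy=8.880 → t=3.077, apex=23.083, x_land=19.659, impact vy=-21.270
  bounce: vy ← 0.48·21.270 = 10.210
Arc 2: start y=0.000, vy=10.210 → t=2.084, apex=5.318, x_land=32.974, impact vy=-10.210
  bounce: vy ← 0.48·10.210 = 4.901
Arc 3: start y=0.000, vy=4.901 → t=1.000, apex=1.225, x_land=39.365, impact vy=-4.901
  bounce: vy ← 0.48·4.901 = 2.352
Arc 4: start y=0.000, vy=2.352 → t=0.480, apex=0.282, x_land=42.432, impact vy=-2.352
  bounce: vy ← 0.48·2.352 = 1.129

1 3.077 23.083 19.659
2 2.084 5.318 32.974
3 1.000 1.225 39.365
4 0.480 0.282 42.432
final: 42.432 1.129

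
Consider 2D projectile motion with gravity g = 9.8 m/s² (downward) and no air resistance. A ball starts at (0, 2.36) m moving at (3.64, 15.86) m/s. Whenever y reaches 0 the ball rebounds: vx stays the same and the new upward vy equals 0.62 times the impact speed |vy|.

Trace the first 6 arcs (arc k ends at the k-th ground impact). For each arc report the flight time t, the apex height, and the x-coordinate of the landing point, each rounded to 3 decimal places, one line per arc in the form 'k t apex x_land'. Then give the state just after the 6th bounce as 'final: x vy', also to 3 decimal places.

1 3.379 15.194 12.301
2 2.184 5.840 20.248
3 1.354 2.245 25.176
4 0.839 0.863 28.231
5 0.520 0.332 30.126
6 0.323 0.128 31.300
final: 31.300 0.980

Arc 1: start y=2.360, vy=15.860 → t=3.379, apex=15.194, x_land=12.301, impact vy=-17.257
  bounce: vy ← 0.62·17.257 = 10.699
Arc 2: start y=0.000, vy=10.699 → t=2.184, apex=5.840, x_land=20.248, impact vy=-10.699
  bounce: vy ← 0.62·10.699 = 6.633
Arc 3: start y=0.000, vy=6.633 → t=1.354, apex=2.245, x_land=25.176, impact vy=-6.633
  bounce: vy ← 0.62·6.633 = 4.113
Arc 4: start y=0.000, vy=4.113 → t=0.839, apex=0.863, x_land=28.231, impact vy=-4.113
  bounce: vy ← 0.62·4.113 = 2.550
Arc 5: start y=0.000, vy=2.550 → t=0.520, apex=0.332, x_land=30.126, impact vy=-2.550
  bounce: vy ← 0.62·2.550 = 1.581
Arc 6: start y=0.000, vy=1.581 → t=0.323, apex=0.128, x_land=31.300, impact vy=-1.581
  bounce: vy ← 0.62·1.581 = 0.980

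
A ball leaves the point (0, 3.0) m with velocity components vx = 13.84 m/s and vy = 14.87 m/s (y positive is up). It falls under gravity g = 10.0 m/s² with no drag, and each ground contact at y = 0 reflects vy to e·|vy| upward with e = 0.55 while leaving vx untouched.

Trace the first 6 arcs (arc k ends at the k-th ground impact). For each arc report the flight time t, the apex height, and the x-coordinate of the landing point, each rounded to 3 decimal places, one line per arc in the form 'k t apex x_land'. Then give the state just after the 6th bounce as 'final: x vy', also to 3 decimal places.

Arc 1: start y=3.000, vy=14.870 → t=3.164, apex=14.056, x_land=43.785, impact vy=-16.767
  bounce: vy ← 0.55·16.767 = 9.222
Arc 2: start y=0.000, vy=9.222 → t=1.844, apex=4.252, x_land=69.310, impact vy=-9.222
  bounce: vy ← 0.55·9.222 = 5.072
Arc 3: start y=0.000, vy=5.072 → t=1.014, apex=1.286, x_land=83.349, impact vy=-5.072
  bounce: vy ← 0.55·5.072 = 2.790
Arc 4: start y=0.000, vy=2.790 → t=0.558, apex=0.389, x_land=91.071, impact vy=-2.790
  bounce: vy ← 0.55·2.790 = 1.534
Arc 5: start y=0.000, vy=1.534 → t=0.307, apex=0.118, x_land=95.318, impact vy=-1.534
  bounce: vy ← 0.55·1.534 = 0.844
Arc 6: start y=0.000, vy=0.844 → t=0.169, apex=0.036, x_land=97.653, impact vy=-0.844
  bounce: vy ← 0.55·0.844 = 0.464

1 3.164 14.056 43.785
2 1.844 4.252 69.310
3 1.014 1.286 83.349
4 0.558 0.389 91.071
5 0.307 0.118 95.318
6 0.169 0.036 97.653
final: 97.653 0.464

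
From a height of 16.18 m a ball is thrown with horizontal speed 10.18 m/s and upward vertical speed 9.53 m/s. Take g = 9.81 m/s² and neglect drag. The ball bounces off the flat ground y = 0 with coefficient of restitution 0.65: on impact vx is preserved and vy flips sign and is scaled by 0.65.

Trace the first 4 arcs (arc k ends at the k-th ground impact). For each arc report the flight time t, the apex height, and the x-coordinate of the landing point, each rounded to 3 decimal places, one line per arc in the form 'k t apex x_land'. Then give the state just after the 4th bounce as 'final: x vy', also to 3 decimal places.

Arc 1: start y=16.180, vy=9.530 → t=3.031, apex=20.809, x_land=30.857, impact vy=-20.206
  bounce: vy ← 0.65·20.206 = 13.134
Arc 2: start y=0.000, vy=13.134 → t=2.678, apex=8.792, x_land=58.115, impact vy=-13.134
  bounce: vy ← 0.65·13.134 = 8.537
Arc 3: start y=0.000, vy=8.537 → t=1.740, apex=3.715, x_land=75.833, impact vy=-8.537
  bounce: vy ← 0.65·8.537 = 5.549
Arc 4: start y=0.000, vy=5.549 → t=1.131, apex=1.569, x_land=87.350, impact vy=-5.549
  bounce: vy ← 0.65·5.549 = 3.607

1 3.031 20.809 30.857
2 2.678 8.792 58.115
3 1.740 3.715 75.833
4 1.131 1.569 87.350
final: 87.350 3.607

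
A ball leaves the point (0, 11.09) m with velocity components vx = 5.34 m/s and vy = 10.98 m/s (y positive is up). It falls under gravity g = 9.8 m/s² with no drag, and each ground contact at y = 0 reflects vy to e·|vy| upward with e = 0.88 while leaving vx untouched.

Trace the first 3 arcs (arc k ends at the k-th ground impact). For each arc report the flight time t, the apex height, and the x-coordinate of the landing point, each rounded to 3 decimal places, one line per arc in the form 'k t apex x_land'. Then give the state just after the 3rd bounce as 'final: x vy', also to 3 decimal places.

Arc 1: start y=11.090, vy=10.980 → t=2.996, apex=17.241, x_land=16.000, impact vy=-18.383
  bounce: vy ← 0.88·18.383 = 16.177
Arc 2: start y=0.000, vy=16.177 → t=3.301, apex=13.351, x_land=33.629, impact vy=-16.177
  bounce: vy ← 0.88·16.177 = 14.236
Arc 3: start y=0.000, vy=14.236 → t=2.905, apex=10.339, x_land=49.143, impact vy=-14.236
  bounce: vy ← 0.88·14.236 = 12.527

1 2.996 17.241 16.000
2 3.301 13.351 33.629
3 2.905 10.339 49.143
final: 49.143 12.527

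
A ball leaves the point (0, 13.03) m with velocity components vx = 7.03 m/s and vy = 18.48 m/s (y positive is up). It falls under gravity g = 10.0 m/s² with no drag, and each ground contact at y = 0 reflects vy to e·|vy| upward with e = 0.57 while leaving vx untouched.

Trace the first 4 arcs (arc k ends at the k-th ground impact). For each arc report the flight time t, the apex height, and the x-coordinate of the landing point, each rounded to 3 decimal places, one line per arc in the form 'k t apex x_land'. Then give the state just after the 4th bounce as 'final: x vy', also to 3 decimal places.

Arc 1: start y=13.030, vy=18.480 → t=4.302, apex=30.106, x_land=30.242, impact vy=-24.538
  bounce: vy ← 0.57·24.538 = 13.987
Arc 2: start y=0.000, vy=13.987 → t=2.797, apex=9.781, x_land=49.907, impact vy=-13.987
  bounce: vy ← 0.57·13.987 = 7.972
Arc 3: start y=0.000, vy=7.972 → t=1.594, apex=3.178, x_land=61.116, impact vy=-7.972
  bounce: vy ← 0.57·7.972 = 4.544
Arc 4: start y=0.000, vy=4.544 → t=0.909, apex=1.033, x_land=67.505, impact vy=-4.544
  bounce: vy ← 0.57·4.544 = 2.590

1 4.302 30.106 30.242
2 2.797 9.781 49.907
3 1.594 3.178 61.116
4 0.909 1.033 67.505
final: 67.505 2.590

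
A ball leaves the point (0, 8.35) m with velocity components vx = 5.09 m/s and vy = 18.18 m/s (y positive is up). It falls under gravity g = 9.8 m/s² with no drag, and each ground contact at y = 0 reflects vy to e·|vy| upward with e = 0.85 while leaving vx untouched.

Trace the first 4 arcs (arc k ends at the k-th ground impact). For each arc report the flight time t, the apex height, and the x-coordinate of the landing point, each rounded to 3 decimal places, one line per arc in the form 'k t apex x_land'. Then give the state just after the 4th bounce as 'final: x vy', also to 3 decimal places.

1 4.123 25.213 20.988
2 3.856 18.216 40.617
3 3.278 13.161 57.301
4 2.786 9.509 71.482
final: 71.482 11.604

Arc 1: start y=8.350, vy=18.180 → t=4.123, apex=25.213, x_land=20.988, impact vy=-22.230
  bounce: vy ← 0.85·22.230 = 18.895
Arc 2: start y=0.000, vy=18.895 → t=3.856, apex=18.216, x_land=40.617, impact vy=-18.895
  bounce: vy ← 0.85·18.895 = 16.061
Arc 3: start y=0.000, vy=16.061 → t=3.278, apex=13.161, x_land=57.301, impact vy=-16.061
  bounce: vy ← 0.85·16.061 = 13.652
Arc 4: start y=0.000, vy=13.652 → t=2.786, apex=9.509, x_land=71.482, impact vy=-13.652
  bounce: vy ← 0.85·13.652 = 11.604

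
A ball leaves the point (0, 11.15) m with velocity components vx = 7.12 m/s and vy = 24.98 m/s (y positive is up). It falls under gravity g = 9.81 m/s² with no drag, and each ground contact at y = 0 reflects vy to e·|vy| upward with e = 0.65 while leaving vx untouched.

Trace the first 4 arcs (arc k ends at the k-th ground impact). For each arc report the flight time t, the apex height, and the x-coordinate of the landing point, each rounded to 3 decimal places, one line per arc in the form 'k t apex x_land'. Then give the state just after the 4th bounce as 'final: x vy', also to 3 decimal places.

1 5.506 42.954 39.200
2 3.847 18.148 66.591
3 2.501 7.668 84.395
4 1.625 3.240 95.968
final: 95.968 5.182

Arc 1: start y=11.150, vy=24.980 → t=5.506, apex=42.954, x_land=39.200, impact vy=-29.030
  bounce: vy ← 0.65·29.030 = 18.870
Arc 2: start y=0.000, vy=18.870 → t=3.847, apex=18.148, x_land=66.591, impact vy=-18.870
  bounce: vy ← 0.65·18.870 = 12.265
Arc 3: start y=0.000, vy=12.265 → t=2.501, apex=7.668, x_land=84.395, impact vy=-12.265
  bounce: vy ← 0.65·12.265 = 7.972
Arc 4: start y=0.000, vy=7.972 → t=1.625, apex=3.240, x_land=95.968, impact vy=-7.972
  bounce: vy ← 0.65·7.972 = 5.182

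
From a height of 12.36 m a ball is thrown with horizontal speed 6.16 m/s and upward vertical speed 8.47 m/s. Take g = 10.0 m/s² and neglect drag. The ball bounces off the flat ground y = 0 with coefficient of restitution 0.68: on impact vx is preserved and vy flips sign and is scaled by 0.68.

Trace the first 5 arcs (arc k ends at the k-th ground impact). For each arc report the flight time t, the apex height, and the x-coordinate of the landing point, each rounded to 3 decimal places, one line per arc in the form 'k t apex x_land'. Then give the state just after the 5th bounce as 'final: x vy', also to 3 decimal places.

1 2.633 15.947 16.219
2 2.429 7.374 31.180
3 1.652 3.410 41.354
4 1.123 1.577 48.272
5 0.764 0.729 52.976
final: 52.976 2.597

Arc 1: start y=12.360, vy=8.470 → t=2.633, apex=15.947, x_land=16.219, impact vy=-17.859
  bounce: vy ← 0.68·17.859 = 12.144
Arc 2: start y=0.000, vy=12.144 → t=2.429, apex=7.374, x_land=31.180, impact vy=-12.144
  bounce: vy ← 0.68·12.144 = 8.258
Arc 3: start y=0.000, vy=8.258 → t=1.652, apex=3.410, x_land=41.354, impact vy=-8.258
  bounce: vy ← 0.68·8.258 = 5.615
Arc 4: start y=0.000, vy=5.615 → t=1.123, apex=1.577, x_land=48.272, impact vy=-5.615
  bounce: vy ← 0.68·5.615 = 3.818
Arc 5: start y=0.000, vy=3.818 → t=0.764, apex=0.729, x_land=52.976, impact vy=-3.818
  bounce: vy ← 0.68·3.818 = 2.597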